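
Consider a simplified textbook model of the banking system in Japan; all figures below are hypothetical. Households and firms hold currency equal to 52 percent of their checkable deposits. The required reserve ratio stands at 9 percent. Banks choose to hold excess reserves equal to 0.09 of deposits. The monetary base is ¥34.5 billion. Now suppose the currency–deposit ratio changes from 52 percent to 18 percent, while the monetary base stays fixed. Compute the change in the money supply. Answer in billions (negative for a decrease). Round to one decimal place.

¥38.2 billion

Initially m₁ = (1 + 0.52) / (0.09 + 0.09 + 0.52) ≈ 2.1714, so M₁ = 2.1714 × 34.5 = 74.9133 billion.
After the change m₂ = (1 + 0.18) / (0.09 + 0.09 + 0.18) ≈ 3.2778, so M₂ = 3.2778 × 34.5 = 113.0841 billion.
ΔM = M₂ − M₁ = 113.0841 − 74.9133 = 38.1708 billion.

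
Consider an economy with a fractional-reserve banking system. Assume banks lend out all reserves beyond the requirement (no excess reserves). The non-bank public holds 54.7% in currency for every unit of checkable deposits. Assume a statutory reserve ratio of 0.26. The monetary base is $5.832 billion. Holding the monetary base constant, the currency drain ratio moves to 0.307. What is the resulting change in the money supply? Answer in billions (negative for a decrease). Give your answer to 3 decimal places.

Initially m₁ = (1 + 0.547) / (0.26 + 0.547) ≈ 1.91698, so M₁ = 1.91698 × 5.832 ≈ 11.1798 billion.
After the change m₂ = (1 + 0.307) / (0.26 + 0.307) ≈ 2.30511, so M₂ = 2.30511 × 5.832 ≈ 13.4434 billion.
ΔM = M₂ − M₁ = 13.4434 − 11.1798 = 2.2636 billion.

$2.264 billion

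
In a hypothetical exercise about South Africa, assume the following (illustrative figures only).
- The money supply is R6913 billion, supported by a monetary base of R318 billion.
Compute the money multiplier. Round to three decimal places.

The money multiplier is m = M / MB = 6913 / 318 ≈ 21.73899.

21.739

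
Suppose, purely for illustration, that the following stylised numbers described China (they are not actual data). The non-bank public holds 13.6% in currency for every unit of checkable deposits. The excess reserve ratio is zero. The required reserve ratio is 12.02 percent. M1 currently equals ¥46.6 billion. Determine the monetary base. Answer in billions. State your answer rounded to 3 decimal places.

¥10.510 billion

The money multiplier is m = (1 + c) / (rr + c) = (1 + 0.136) / (0.1202 + 0.136) ≈ 4.434036.
MB = M / m = 46.6 / 4.434036 ≈ 10.5096 billion.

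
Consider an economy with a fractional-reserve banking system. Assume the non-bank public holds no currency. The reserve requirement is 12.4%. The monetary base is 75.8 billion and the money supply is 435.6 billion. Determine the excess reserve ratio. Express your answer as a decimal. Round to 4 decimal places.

0.0500

Using m = M/MB = 435.6/75.8 ≈ 5.746702. Since m = (1 + c)/(c + rr + e), the denominator satisfies c + rr + e = (1 + c)/m = (1 + 0) / 5.746702 ≈ 0.174013.
With c = 0 and rr = 0.124, the excess reserve ratio is 0.174013 − 0 − 0.124 = 0.050013.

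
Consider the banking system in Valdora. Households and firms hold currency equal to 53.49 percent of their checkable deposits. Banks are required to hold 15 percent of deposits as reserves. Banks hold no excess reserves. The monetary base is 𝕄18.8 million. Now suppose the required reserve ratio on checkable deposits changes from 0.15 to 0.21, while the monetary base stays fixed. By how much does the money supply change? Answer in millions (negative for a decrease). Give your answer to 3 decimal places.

-3.394 million

Initially m₁ = (1 + 0.5349) / (0.15 + 0.5349) ≈ 2.241057, so M₁ = 2.241057 × 18.8 ≈ 42.1319 million.
After the change m₂ = (1 + 0.5349) / (0.21 + 0.5349) ≈ 2.060545, so M₂ = 2.060545 × 18.8 ≈ 38.7382 million.
ΔM = M₂ − M₁ = 38.7382 − 42.1319 = -3.3937 million.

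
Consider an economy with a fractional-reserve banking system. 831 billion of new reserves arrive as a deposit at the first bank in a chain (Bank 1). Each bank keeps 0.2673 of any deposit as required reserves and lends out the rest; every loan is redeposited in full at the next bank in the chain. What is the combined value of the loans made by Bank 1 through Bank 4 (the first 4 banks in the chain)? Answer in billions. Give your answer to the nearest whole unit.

1621 billion

Bank i lends (1 − rr)^i of the original deposit: Bank 1 lends 831·0.7327 = 608.8737, Bank 2 lends 831·0.7327² ≈ 446.1218, and so on.
Summing a geometric series: total = 831·[0.7327·(1 − 0.7327^4) / (1 − 0.7327)] ≈ 1621.3690 billion.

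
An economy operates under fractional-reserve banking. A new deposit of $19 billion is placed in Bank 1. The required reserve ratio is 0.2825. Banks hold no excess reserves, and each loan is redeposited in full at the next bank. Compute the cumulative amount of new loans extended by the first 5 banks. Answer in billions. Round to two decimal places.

$39.08 billion

Bank i lends (1 − rr)^i of the original deposit: Bank 1 lends 19·0.7175 = 13.6325, Bank 2 lends 19·0.7175² ≈ 9.7813, and so on.
Summing a geometric series: total = 19·[0.7175·(1 − 0.7175^5) / (1 − 0.7175)] ≈ 39.0804 billion.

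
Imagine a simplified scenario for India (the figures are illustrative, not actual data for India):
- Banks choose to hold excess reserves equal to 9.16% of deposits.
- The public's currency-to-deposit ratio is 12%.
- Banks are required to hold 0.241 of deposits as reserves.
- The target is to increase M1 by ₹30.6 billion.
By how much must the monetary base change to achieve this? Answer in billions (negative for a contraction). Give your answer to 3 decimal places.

The money multiplier is m = (1 + c) / (rr + e + c) = (1 + 0.12) / (0.241 + 0.0916 + 0.12) ≈ 2.474591.
ΔMB = ΔM / m = (+30.6) / 2.474591 ≈ 12.3657 billion.

₹12.366 billion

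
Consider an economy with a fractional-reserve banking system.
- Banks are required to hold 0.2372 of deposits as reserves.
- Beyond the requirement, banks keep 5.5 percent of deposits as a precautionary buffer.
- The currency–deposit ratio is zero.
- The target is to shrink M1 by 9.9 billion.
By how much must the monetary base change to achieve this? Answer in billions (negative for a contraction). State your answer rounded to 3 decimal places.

The money multiplier is m = 1 / (rr + e) = 1 / (0.2372 + 0.055) ≈ 3.42231.
ΔMB = ΔM / m = (−9.9) / 3.42231 ≈ -2.8928 billion.

-2.893 billion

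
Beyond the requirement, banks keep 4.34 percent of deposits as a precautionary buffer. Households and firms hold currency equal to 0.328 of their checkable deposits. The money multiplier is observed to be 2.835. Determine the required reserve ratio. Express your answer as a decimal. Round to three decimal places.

Using m = 2.835. Since m = (1 + c)/(c + rr + e), the denominator satisfies c + rr + e = (1 + c)/m = (1 + 0.328) / 2.835 ≈ 0.468430.
With c = 0.328 and e = 0.0434, the required reserve ratio is 0.468430 − 0.328 − 0.0434 = 0.09703.

0.097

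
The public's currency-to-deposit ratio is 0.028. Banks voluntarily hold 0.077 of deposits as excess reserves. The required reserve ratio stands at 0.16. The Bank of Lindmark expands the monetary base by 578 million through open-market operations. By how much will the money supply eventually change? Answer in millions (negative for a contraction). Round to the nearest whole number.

2242 million

The money multiplier is m = (1 + c) / (rr + e + c) = (1 + 0.028) / (0.16 + 0.077 + 0.028) ≈ 3.8792.
The purchase adds 578 million of base, so ΔM = m × ΔMB = 3.8792 × (+578) = 2242.1776 million.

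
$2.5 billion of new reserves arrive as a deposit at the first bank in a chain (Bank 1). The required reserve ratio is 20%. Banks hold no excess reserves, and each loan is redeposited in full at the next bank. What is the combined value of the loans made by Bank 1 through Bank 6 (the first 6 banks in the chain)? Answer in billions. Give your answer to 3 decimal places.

Bank i lends (1 − rr)^i of the original deposit: Bank 1 lends 2.5·0.8000 = 2.0000, Bank 2 lends 2.5·0.8000² = 1.6000, and so on.
Summing a geometric series: total = 2.5·[0.8000·(1 − 0.8000^6) / (1 − 0.8000)] ≈ 7.3786 billion.

$7.379 billion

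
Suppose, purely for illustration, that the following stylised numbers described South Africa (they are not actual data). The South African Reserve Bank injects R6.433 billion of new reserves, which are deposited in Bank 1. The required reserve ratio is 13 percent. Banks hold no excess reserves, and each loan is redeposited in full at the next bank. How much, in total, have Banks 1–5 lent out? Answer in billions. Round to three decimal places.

Bank i lends (1 − rr)^i of the original deposit: Bank 1 lends 6.433·0.8700 ≈ 5.5967, Bank 2 lends 6.433·0.8700² ≈ 4.8691, and so on.
Summing a geometric series: total = 6.433·[0.8700·(1 − 0.8700^5) / (1 − 0.8700)] ≈ 21.5938 billion.

R21.594 billion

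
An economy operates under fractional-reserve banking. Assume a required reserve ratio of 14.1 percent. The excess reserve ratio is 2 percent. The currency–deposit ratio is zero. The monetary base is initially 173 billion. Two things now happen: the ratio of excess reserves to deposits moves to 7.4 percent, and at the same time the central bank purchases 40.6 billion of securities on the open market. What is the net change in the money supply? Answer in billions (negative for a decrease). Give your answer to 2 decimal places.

Before: m₁ = 1 / (0.141 + 0.02) ≈ 6.211180, MB₁ = 173, so M₁ = 6.211180 × 173 ≈ 1074.5341 billion.
After: m₂ = 1 / (0.141 + 0.074) ≈ 4.651163, MB₂ = 173 + 40.6 = 213.6, so M₂ = 4.651163 × 213.6 ≈ 993.4884 billion.
ΔM = M₂ − M₁ = 993.4884 − 1074.5341 = -81.0457 billion.

-81.05 billion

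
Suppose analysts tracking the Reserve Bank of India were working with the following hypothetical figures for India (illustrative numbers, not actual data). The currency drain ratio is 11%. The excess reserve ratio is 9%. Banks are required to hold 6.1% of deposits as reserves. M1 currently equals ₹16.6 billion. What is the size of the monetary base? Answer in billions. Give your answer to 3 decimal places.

₹3.903 billion

The money multiplier is m = (1 + c) / (rr + e + c) = (1 + 0.11) / (0.061 + 0.09 + 0.11) ≈ 4.252874.
MB = M / m = 16.6 / 4.252874 ≈ 3.9032 billion.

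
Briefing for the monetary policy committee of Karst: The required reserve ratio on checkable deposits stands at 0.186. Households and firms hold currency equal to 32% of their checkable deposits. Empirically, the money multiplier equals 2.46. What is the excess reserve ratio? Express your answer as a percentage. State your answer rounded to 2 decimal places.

Using m = 2.46. Since m = (1 + c)/(c + rr + e), the denominator satisfies c + rr + e = (1 + c)/m = (1 + 0.32) / 2.46 ≈ 0.536585.
With c = 0.32 and rr = 0.186, the excess reserve ratio is 0.536585 − 0.32 − 0.186 = 0.030585.

3.06%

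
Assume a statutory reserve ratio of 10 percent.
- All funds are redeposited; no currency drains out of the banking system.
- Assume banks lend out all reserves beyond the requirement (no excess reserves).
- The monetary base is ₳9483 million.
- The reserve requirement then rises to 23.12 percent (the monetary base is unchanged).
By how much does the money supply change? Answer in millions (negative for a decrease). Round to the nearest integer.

-53814 million

Initially m₁ = 1 / (0.1) = 10, so M₁ = 10 × 9483 = 94830 million.
After the change m₂ = 1 / (0.2312) ≈ 4.32526, so M₂ = 4.32526 × 9483 ≈ 41016.4406 million.
ΔM = M₂ − M₁ = 41016.4406 − 94830 = -53813.5594 million.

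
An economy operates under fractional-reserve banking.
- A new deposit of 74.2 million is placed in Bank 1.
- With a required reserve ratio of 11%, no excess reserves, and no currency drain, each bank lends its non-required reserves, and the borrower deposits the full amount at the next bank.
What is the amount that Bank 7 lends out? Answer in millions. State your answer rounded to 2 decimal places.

Each bank lends a fraction (1 − rr) = 0.8900 of the deposit it receives, so Bank 7 receives 74.2·0.8900^6 and lends 74.2·0.8900^7 ≈ 32.8197 million.

32.82 million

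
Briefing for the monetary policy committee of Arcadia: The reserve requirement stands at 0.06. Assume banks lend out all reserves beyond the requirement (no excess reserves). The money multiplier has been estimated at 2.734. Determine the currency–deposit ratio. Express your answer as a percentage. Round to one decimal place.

48.2%

Using m = 2.734. From m = (1 + c)/(c + rr + e), rearranging gives 1 + c = m·(c + rr + e), so c·(1 − m) = m·(rr + e) − 1.
Hence c = [m·(rr + e) − 1]/(1 − m) = [2.734 × (0.06 + 0) − 1] / (1 − 2.734) ≈ 0.482099.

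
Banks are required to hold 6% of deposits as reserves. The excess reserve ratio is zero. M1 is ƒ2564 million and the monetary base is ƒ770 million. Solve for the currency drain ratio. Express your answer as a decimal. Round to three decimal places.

0.343

Using m = M/MB = 2564/770 ≈ 3.329870. From m = (1 + c)/(c + rr + e), rearranging gives 1 + c = m·(c + rr + e), so c·(1 − m) = m·(rr + e) − 1.
Hence c = [m·(rr + e) − 1]/(1 − m) = [3.329870 × (0.06 + 0) − 1] / (1 − 3.329870) ≈ 0.343456.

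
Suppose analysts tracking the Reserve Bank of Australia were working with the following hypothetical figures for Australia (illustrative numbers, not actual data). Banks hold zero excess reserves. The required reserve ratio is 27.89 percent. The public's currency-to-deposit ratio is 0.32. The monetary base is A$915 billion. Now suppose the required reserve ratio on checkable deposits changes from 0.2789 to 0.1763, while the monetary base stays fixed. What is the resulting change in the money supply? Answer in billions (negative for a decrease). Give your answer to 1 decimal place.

Initially m₁ = (1 + 0.32) / (0.2789 + 0.32) ≈ 2.20404, so M₁ = 2.20404 × 915 = 2016.6966 billion.
After the change m₂ = (1 + 0.32) / (0.1763 + 0.32) ≈ 2.65968, so M₂ = 2.65968 × 915 = 2433.6072 billion.
ΔM = M₂ − M₁ = 2433.6072 − 2016.6966 = 416.9106 billion.

A$416.9 billion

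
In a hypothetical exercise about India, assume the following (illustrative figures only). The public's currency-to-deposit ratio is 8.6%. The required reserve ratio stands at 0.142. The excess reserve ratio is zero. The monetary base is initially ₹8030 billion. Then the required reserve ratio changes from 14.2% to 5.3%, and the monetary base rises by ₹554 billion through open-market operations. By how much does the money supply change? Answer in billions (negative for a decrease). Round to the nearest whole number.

Before: m₁ = (1 + 0.086) / (0.142 + 0.086) ≈ 4.76316, MB₁ = 8030, so M₁ = 4.76316 × 8030 = 38248.1748 billion.
After: m₂ = (1 + 0.086) / (0.053 + 0.086) ≈ 7.81295, MB₂ = 8030 + 554 = 8584, so M₂ = 7.81295 × 8584 = 67066.3628 billion.
ΔM = M₂ − M₁ = 67066.3628 − 38248.1748 = 28818.188 billion.

₹28818 billion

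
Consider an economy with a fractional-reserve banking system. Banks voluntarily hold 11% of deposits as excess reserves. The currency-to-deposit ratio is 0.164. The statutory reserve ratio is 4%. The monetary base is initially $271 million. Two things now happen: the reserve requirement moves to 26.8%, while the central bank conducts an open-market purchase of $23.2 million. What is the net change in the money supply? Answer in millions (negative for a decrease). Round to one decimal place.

-372.8 million

Before: m₁ = (1 + 0.164) / (0.04 + 0.11 + 0.164) ≈ 3.70701, MB₁ = 271, so M₁ = 3.70701 × 271 ≈ 1004.5997 million.
After: m₂ = (1 + 0.164) / (0.268 + 0.11 + 0.164) ≈ 2.14760, MB₂ = 271 + 23.2 = 294.2, so M₂ = 2.14760 × 294.2 ≈ 631.8239 million.
ΔM = M₂ − M₁ = 631.8239 − 1004.5997 = -372.7758 million.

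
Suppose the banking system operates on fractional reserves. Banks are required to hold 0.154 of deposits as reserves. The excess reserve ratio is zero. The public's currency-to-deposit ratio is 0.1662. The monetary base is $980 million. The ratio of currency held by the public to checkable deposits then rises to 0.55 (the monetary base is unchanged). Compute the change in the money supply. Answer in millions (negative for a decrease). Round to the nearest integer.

Initially m₁ = (1 + 0.1662) / (0.154 + 0.1662) ≈ 3.6421, so M₁ = 3.6421 × 980 = 3569.258 million.
After the change m₂ = (1 + 0.55) / (0.154 + 0.55) ≈ 2.2017, so M₂ = 2.2017 × 980 = 2157.666 million.
ΔM = M₂ − M₁ = 2157.666 − 3569.258 = -1411.592 million.

-1412 million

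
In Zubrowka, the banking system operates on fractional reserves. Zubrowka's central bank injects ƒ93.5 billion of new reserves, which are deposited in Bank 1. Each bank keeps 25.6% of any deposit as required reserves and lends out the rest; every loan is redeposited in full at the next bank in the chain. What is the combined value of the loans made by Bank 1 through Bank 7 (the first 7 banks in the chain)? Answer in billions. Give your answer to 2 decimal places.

Bank i lends (1 − rr)^i of the original deposit: Bank 1 lends 93.5·0.7440 = 69.5640, Bank 2 lends 93.5·0.7440² ≈ 51.7556, and so on.
Summing a geometric series: total = 93.5·[0.7440·(1 − 0.7440^7) / (1 − 0.7440)] ≈ 237.4454 billion.

ƒ237.45 billion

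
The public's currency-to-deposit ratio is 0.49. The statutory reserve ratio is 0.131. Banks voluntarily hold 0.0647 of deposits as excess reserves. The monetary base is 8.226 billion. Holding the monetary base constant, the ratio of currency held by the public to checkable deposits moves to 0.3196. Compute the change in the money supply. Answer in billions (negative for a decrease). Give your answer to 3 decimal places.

Initially m₁ = (1 + 0.49) / (0.131 + 0.0647 + 0.49) ≈ 2.17296, so M₁ = 2.17296 × 8.226 ≈ 17.8748 billion.
After the change m₂ = (1 + 0.3196) / (0.131 + 0.0647 + 0.3196) ≈ 2.56084, so M₂ = 2.56084 × 8.226 ≈ 21.0655 billion.
ΔM = M₂ − M₁ = 21.0655 − 17.8748 = 3.1907 billion.

3.191 billion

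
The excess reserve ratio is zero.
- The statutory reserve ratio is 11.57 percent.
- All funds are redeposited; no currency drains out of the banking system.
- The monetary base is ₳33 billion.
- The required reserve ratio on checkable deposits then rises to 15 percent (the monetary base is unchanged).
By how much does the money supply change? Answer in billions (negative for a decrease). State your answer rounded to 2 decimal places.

-65.22 billion

Initially m₁ = 1 / (0.1157) ≈ 8.64304, so M₁ = 8.64304 × 33 ≈ 285.2203 billion.
After the change m₂ = 1 / (0.15) ≈ 6.66667, so M₂ = 6.66667 × 33 ≈ 220.0001 billion.
ΔM = M₂ − M₁ = 220.0001 − 285.2203 = -65.2202 billion.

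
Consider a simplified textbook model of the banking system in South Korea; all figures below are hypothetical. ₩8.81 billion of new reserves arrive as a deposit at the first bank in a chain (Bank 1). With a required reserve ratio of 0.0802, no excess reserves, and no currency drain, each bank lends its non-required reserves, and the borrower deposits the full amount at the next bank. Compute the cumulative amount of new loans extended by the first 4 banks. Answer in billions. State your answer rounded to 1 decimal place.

₩28.7 billion

Bank i lends (1 − rr)^i of the original deposit: Bank 1 lends 8.81·0.9198 ≈ 8.1034, Bank 2 lends 8.81·0.9198² ≈ 7.4535, and so on.
Summing a geometric series: total = 8.81·[0.9198·(1 − 0.9198^4) / (1 − 0.9198)] ≈ 28.7187 billion.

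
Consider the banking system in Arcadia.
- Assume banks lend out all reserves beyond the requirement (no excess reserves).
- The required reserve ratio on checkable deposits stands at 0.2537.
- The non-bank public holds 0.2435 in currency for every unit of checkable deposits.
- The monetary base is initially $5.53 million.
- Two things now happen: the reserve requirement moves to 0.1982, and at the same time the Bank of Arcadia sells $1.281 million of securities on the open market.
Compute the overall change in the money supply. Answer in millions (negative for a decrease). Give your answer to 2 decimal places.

-1.87 million

Before: m₁ = (1 + 0.2435) / (0.2537 + 0.2435) ≈ 2.5010, MB₁ = 5.53, so M₁ = 2.5010 × 5.53 ≈ 13.8305 million.
After: m₂ = (1 + 0.2435) / (0.1982 + 0.2435) ≈ 2.8153, MB₂ = 5.53 − 1.281 = 4.249, so M₂ = 2.8153 × 4.249 ≈ 11.9622 million.
ΔM = M₂ − M₁ = 11.9622 − 13.8305 = -1.8683 million.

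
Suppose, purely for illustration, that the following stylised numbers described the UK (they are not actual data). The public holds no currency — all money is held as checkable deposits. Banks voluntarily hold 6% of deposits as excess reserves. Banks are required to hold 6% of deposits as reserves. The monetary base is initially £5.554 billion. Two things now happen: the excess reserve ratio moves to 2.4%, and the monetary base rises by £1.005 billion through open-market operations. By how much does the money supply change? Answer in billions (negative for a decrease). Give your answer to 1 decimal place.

Before: m₁ = 1 / (0.06 + 0.06) ≈ 8.3333, MB₁ = 5.554, so M₁ = 8.3333 × 5.554 ≈ 46.2831 billion.
After: m₂ = 1 / (0.06 + 0.024) ≈ 11.9048, MB₂ = 5.554 + 1.005 = 6.559, so M₂ = 11.9048 × 6.559 ≈ 78.0836 billion.
ΔM = M₂ − M₁ = 78.0836 − 46.2831 = 31.8005 billion.

£31.8 billion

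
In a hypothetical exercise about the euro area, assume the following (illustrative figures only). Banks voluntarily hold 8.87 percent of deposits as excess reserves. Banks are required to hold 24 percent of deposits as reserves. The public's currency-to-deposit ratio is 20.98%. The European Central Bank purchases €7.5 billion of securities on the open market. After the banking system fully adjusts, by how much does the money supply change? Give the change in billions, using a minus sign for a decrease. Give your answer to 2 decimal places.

The money multiplier is m = (1 + c) / (rr + e + c) = (1 + 0.2098) / (0.24 + 0.0887 + 0.2098) ≈ 2.2466.
The purchase adds 7.5 billion of base, so ΔM = m × ΔMB = 2.2466 × (+7.5) = 16.8495 billion.

€16.85 billion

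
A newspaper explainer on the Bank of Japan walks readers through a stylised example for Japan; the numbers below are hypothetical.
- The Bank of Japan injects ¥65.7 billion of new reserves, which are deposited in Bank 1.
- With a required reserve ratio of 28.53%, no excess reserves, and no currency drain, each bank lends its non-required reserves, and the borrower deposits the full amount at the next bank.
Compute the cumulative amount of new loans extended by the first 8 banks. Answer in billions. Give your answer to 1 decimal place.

¥153.4 billion

Bank i lends (1 − rr)^i of the original deposit: Bank 1 lends 65.7·0.7147 ≈ 46.9558, Bank 2 lends 65.7·0.7147² ≈ 33.5593, and so on.
Summing a geometric series: total = 65.7·[0.7147·(1 − 0.7147^8) / (1 − 0.7147)] ≈ 153.3798 billion.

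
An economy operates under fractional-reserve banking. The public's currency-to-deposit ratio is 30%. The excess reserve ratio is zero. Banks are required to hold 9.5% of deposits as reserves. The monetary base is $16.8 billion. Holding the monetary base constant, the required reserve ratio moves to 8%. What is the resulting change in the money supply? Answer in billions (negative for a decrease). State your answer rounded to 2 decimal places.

$2.18 billion

Initially m₁ = (1 + 0.3) / (0.095 + 0.3) ≈ 3.29114, so M₁ = 3.29114 × 16.8 ≈ 55.2912 billion.
After the change m₂ = (1 + 0.3) / (0.08 + 0.3) ≈ 3.42105, so M₂ = 3.42105 × 16.8 ≈ 57.4736 billion.
ΔM = M₂ − M₁ = 57.4736 − 55.2912 = 2.1824 billion.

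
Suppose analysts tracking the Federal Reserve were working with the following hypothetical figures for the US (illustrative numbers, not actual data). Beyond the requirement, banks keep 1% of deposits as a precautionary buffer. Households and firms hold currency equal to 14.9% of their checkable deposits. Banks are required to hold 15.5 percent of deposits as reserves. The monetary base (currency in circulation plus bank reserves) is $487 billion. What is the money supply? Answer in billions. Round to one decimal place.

$1782.0 billion

The money multiplier is m = (1 + c) / (rr + e + c) = (1 + 0.149) / (0.155 + 0.01 + 0.149) ≈ 3.65924.
So M = m × MB = 3.65924 × 487 ≈ 1782.0499 billion.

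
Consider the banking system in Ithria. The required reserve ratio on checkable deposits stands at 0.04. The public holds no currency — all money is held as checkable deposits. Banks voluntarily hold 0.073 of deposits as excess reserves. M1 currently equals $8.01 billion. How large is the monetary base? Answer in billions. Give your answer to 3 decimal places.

$0.905 billion

The money multiplier is m = 1 / (rr + e) = 1 / (0.04 + 0.073) ≈ 8.84956.
MB = M / m = 8.01 / 8.84956 ≈ 0.9051 billion.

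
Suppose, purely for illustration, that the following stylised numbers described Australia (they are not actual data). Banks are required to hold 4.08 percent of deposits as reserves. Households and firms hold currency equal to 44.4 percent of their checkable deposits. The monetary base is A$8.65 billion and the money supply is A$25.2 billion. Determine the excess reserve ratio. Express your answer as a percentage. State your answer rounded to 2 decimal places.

Using m = M/MB = 25.2/8.65 ≈ 2.913295. Since m = (1 + c)/(c + rr + e), the denominator satisfies c + rr + e = (1 + c)/m = (1 + 0.444) / 2.913295 ≈ 0.495659.
With c = 0.444 and rr = 0.0408, the excess reserve ratio is 0.495659 − 0.444 − 0.0408 = 0.010859.

1.09%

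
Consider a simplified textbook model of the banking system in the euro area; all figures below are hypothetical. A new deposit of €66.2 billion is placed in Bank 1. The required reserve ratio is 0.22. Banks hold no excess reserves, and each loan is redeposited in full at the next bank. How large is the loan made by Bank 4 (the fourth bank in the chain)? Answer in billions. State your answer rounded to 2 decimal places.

€24.50 billion

Each bank lends a fraction (1 − rr) = 0.7800 of the deposit it receives, so Bank 4 receives 66.2·0.7800^3 and lends 66.2·0.7800^4 ≈ 24.5040 billion.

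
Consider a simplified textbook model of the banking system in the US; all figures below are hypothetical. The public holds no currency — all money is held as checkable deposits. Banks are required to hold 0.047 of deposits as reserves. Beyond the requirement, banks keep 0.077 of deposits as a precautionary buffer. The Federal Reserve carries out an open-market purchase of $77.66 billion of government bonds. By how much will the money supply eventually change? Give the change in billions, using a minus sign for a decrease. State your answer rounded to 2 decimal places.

The money multiplier is m = 1 / (rr + e) = 1 / (0.047 + 0.077) ≈ 8.06452.
The purchase adds 77.66 billion of base, so ΔM = m × ΔMB = 8.06452 × (+77.66) ≈ 626.2906 billion.

$626.29 billion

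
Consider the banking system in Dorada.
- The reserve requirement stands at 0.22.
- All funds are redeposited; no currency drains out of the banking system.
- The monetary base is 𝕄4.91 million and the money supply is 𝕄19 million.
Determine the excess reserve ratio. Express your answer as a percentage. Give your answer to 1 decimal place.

Using m = M/MB = 19/4.91 ≈ 3.869654. Since m = (1 + c)/(c + rr + e), the denominator satisfies c + rr + e = (1 + c)/m = (1 + 0) / 3.869654 ≈ 0.258421.
With c = 0 and rr = 0.22, the excess reserve ratio is 0.258421 − 0 − 0.22 = 0.038421.

3.8%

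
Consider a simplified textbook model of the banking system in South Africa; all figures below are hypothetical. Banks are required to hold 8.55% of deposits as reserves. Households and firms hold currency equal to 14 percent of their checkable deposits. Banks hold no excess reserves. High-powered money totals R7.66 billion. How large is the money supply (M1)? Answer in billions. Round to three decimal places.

The money multiplier is m = (1 + c) / (rr + c) = (1 + 0.14) / (0.0855 + 0.14) ≈ 5.05543.
So M = m × MB = 5.05543 × 7.66 ≈ 38.7246 billion.

R38.725 billion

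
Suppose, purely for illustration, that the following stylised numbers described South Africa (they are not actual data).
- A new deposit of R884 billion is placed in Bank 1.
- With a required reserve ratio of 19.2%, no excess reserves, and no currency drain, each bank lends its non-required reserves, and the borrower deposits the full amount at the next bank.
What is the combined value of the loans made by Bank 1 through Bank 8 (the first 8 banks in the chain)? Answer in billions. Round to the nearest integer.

Bank i lends (1 − rr)^i of the original deposit: Bank 1 lends 884·0.8080 = 714.2720, Bank 2 lends 884·0.8080² ≈ 577.1318, and so on.
Summing a geometric series: total = 884·[0.8080·(1 − 0.8080^8) / (1 − 0.8080)] ≈ 3044.3121 billion.

R3044 billion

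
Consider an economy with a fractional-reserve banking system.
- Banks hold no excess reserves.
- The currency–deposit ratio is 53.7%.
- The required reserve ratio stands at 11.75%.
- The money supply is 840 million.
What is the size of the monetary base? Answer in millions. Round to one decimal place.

357.7 million

The money multiplier is m = (1 + c) / (rr + c) = (1 + 0.537) / (0.1175 + 0.537) ≈ 2.34836.
MB = M / m = 840 / 2.34836 ≈ 357.6964 million.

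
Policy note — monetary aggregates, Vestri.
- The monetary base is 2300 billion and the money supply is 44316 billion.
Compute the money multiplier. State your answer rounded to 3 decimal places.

The money multiplier is m = M / MB = 44316 / 2300 ≈ 19.26783.

19.268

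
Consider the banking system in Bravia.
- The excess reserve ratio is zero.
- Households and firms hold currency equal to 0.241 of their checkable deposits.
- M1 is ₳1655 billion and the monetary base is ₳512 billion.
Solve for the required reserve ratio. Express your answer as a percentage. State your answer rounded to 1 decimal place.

Using m = M/MB = 1655/512 ≈ 3.232422. Since m = (1 + c)/(c + rr + e), the denominator satisfies c + rr + e = (1 + c)/m = (1 + 0.241) / 3.232422 ≈ 0.383923.
With c = 0.241 and e = 0, the required reserve ratio is 0.383923 − 0.241 − 0 = 0.142923.

14.3%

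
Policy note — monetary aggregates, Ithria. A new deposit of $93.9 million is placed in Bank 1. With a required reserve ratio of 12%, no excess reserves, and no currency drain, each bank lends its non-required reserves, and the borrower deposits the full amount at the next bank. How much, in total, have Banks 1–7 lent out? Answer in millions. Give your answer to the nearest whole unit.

$407 million

Bank i lends (1 − rr)^i of the original deposit: Bank 1 lends 93.9·0.8800 = 82.6320, Bank 2 lends 93.9·0.8800² ≈ 72.7162, and so on.
Summing a geometric series: total = 93.9·[0.8800·(1 − 0.8800^7) / (1 − 0.8800)] ≈ 407.1860 million.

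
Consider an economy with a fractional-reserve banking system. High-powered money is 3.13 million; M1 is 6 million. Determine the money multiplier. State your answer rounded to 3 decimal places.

1.917

The money multiplier is m = M / MB = 6 / 3.13 ≈ 1.91693.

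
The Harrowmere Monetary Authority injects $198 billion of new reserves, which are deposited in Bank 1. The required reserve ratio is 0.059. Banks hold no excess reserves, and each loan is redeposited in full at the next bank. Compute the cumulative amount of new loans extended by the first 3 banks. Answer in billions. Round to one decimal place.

$526.6 billion

Bank i lends (1 − rr)^i of the original deposit: Bank 1 lends 198·0.9410 = 186.3180, Bank 2 lends 198·0.9410² ≈ 175.3252, and so on.
Summing a geometric series: total = 198·[0.9410·(1 − 0.9410^3) / (1 − 0.9410)] ≈ 526.6243 billion.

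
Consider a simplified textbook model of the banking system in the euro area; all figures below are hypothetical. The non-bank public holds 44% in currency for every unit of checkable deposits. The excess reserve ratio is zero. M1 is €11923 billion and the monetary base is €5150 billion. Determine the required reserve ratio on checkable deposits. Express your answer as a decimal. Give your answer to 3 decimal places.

Using m = M/MB = 11923/5150 ≈ 2.315146. Since m = (1 + c)/(c + rr + e), the denominator satisfies c + rr + e = (1 + c)/m = (1 + 0.44) / 2.315146 ≈ 0.621991.
With c = 0.44 and e = 0, the required reserve ratio on checkable deposits is 0.621991 − 0.44 − 0 = 0.181991.

0.182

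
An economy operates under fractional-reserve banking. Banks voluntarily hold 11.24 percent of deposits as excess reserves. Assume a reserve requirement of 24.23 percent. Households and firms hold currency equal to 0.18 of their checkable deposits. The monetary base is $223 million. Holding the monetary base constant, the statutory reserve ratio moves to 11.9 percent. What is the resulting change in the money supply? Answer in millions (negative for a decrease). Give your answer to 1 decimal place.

Initially m₁ = (1 + 0.18) / (0.2423 + 0.1124 + 0.18) ≈ 2.20684, so M₁ = 2.20684 × 223 ≈ 492.1253 million.
After the change m₂ = (1 + 0.18) / (0.119 + 0.1124 + 0.18) ≈ 2.86825, so M₂ = 2.86825 × 223 ≈ 639.6198 million.
ΔM = M₂ − M₁ = 639.6198 − 492.1253 = 147.4945 million.

$147.5 million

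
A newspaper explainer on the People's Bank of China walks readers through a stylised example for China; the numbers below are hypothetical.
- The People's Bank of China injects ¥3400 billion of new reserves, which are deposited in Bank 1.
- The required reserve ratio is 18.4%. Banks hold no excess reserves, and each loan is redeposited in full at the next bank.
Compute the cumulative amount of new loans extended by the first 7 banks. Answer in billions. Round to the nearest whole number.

¥11446 billion

Bank i lends (1 − rr)^i of the original deposit: Bank 1 lends 3400·0.8160 = 2774.4000, Bank 2 lends 3400·0.8160² = 2263.9104, and so on.
Summing a geometric series: total = 3400·[0.8160·(1 − 0.8160^7) / (1 − 0.8160)] ≈ 11445.9554 billion.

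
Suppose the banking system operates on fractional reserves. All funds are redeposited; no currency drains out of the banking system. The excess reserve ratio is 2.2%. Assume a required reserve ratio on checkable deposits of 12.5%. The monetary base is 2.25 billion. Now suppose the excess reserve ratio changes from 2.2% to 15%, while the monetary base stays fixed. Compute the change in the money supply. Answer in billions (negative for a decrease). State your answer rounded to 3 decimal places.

Initially m₁ = 1 / (0.125 + 0.022) ≈ 6.80272, so M₁ = 6.80272 × 2.25 ≈ 15.3061 billion.
After the change m₂ = 1 / (0.125 + 0.15) ≈ 3.63636, so M₂ = 3.63636 × 2.25 ≈ 8.1818 billion.
ΔM = M₂ − M₁ = 8.1818 − 15.3061 = -7.1243 billion.

-7.124 billion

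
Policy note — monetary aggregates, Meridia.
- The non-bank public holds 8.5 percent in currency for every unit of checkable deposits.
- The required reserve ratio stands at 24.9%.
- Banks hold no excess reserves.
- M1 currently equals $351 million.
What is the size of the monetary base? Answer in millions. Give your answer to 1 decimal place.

$108.0 million

The money multiplier is m = (1 + c) / (rr + c) = (1 + 0.085) / (0.249 + 0.085) ≈ 3.24850.
MB = M / m = 351 / 3.24850 ≈ 108.0499 million.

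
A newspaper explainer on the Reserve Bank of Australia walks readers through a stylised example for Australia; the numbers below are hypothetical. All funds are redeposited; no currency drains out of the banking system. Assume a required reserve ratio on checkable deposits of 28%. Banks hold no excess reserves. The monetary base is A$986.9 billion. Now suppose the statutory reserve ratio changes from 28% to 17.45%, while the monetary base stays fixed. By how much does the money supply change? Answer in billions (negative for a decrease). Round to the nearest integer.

A$2131 billion

Initially m₁ = 1 / (0.28) ≈ 3.5714, so M₁ = 3.5714 × 986.9 ≈ 3524.6147 billion.
After the change m₂ = 1 / (0.1745) ≈ 5.7307, so M₂ = 5.7307 × 986.9 ≈ 5655.6278 billion.
ΔM = M₂ − M₁ = 5655.6278 − 3524.6147 = 2131.0131 billion.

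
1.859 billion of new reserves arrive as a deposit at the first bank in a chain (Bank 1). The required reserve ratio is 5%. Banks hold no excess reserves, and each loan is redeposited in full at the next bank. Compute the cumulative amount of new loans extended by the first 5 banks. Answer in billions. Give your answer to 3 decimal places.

7.990 billion

Bank i lends (1 − rr)^i of the original deposit: Bank 1 lends 1.859·0.9500 ≈ 1.7660, Bank 2 lends 1.859·0.9500² ≈ 1.6777, and so on.
Summing a geometric series: total = 1.859·[0.9500·(1 − 0.9500^5) / (1 − 0.9500)] ≈ 7.9903 billion.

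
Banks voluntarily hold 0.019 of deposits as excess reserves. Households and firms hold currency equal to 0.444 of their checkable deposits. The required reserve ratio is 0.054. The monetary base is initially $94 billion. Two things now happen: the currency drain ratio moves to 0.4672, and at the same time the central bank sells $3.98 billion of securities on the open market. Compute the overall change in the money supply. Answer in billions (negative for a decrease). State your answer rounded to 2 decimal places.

Before: m₁ = (1 + 0.444) / (0.054 + 0.019 + 0.444) ≈ 2.79304, MB₁ = 94, so M₁ = 2.79304 × 94 ≈ 262.5458 billion.
After: m₂ = (1 + 0.4672) / (0.054 + 0.019 + 0.4672) ≈ 2.71603, MB₂ = 94 − 3.98 = 90.02, so M₂ = 2.71603 × 90.02 ≈ 244.497 billion.
ΔM = M₂ − M₁ = 244.497 − 262.5458 = -18.0488 billion.

-18.05 billion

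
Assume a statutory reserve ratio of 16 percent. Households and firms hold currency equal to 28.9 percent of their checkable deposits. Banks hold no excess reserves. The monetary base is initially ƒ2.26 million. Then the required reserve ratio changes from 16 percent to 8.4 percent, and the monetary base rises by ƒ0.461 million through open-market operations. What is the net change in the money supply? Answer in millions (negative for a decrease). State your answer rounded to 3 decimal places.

Before: m₁ = (1 + 0.289) / (0.16 + 0.289) ≈ 2.87082, MB₁ = 2.26, so M₁ = 2.87082 × 2.26 ≈ 6.4881 million.
After: m₂ = (1 + 0.289) / (0.084 + 0.289) ≈ 3.45576, MB₂ = 2.26 + 0.461 = 2.721, so M₂ = 3.45576 × 2.721 ≈ 9.4031 million.
ΔM = M₂ − M₁ = 9.4031 − 6.4881 = 2.915 million.

ƒ2.915 million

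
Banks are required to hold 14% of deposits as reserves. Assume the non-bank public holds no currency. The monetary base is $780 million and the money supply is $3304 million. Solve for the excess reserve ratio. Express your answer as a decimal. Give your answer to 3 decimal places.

0.096

Using m = M/MB = 3304/780 ≈ 4.235897. Since m = (1 + c)/(c + rr + e), the denominator satisfies c + rr + e = (1 + c)/m = (1 + 0) / 4.235897 ≈ 0.236078.
With c = 0 and rr = 0.14, the excess reserve ratio is 0.236078 − 0 − 0.14 = 0.096078.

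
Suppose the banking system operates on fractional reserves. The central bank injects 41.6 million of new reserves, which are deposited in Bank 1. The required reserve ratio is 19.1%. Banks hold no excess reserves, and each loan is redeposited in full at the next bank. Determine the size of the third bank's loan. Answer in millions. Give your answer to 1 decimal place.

Each bank lends a fraction (1 − rr) = 0.8090 of the deposit it receives, so Bank 3 receives 41.6·0.8090^2 and lends 41.6·0.8090^3 ≈ 22.0262 million.

22.0 million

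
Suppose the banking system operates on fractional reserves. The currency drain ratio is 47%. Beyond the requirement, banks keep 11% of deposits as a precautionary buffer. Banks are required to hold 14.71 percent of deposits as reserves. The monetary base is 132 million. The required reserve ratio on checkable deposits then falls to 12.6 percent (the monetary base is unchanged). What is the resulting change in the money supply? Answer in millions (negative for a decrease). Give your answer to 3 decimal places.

Initially m₁ = (1 + 0.47) / (0.1471 + 0.11 + 0.47) ≈ 2.0217302, so M₁ = 2.0217302 × 132 ≈ 266.8684 million.
After the change m₂ = (1 + 0.47) / (0.126 + 0.11 + 0.47) ≈ 2.0821530, so M₂ = 2.0821530 × 132 ≈ 274.8442 million.
ΔM = M₂ − M₁ = 274.8442 − 266.8684 = 7.9758 million.

7.976 million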